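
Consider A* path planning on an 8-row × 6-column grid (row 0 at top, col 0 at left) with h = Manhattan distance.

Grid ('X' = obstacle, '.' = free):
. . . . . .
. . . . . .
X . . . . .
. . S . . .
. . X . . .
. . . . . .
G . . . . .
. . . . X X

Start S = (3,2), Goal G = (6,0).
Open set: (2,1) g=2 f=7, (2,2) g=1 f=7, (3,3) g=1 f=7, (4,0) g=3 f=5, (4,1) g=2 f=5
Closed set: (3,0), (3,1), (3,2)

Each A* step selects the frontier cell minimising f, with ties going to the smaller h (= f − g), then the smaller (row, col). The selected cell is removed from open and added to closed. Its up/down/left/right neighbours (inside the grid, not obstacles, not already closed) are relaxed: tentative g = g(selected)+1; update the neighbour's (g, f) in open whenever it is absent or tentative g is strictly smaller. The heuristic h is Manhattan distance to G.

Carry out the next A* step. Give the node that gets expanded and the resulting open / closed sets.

expanded=(4,0); open=[(2,1) g=2 f=7, (2,2) g=1 f=7, (3,3) g=1 f=7, (4,1) g=2 f=5, (5,0) g=4 f=5]; closed=[(3,0), (3,1), (3,2), (4,0)]

step 1: expand (4,0) (f=5, h=2) → closed; open now [(2,1) g=2 f=7, (2,2) g=1 f=7, (3,3) g=1 f=7, (4,1) g=2 f=5, (5,0) g=4 f=5]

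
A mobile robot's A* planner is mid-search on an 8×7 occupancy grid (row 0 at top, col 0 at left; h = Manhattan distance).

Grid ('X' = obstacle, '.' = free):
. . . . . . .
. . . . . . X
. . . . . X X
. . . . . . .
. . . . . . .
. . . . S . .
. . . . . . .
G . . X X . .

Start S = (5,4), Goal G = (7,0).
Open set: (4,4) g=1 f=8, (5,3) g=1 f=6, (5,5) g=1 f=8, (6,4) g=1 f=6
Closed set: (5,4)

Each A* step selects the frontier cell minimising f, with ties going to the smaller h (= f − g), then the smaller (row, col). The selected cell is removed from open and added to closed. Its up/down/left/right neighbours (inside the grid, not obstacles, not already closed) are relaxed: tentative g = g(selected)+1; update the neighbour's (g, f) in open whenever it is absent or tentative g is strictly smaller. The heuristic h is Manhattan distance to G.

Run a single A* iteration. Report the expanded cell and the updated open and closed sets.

expanded=(5,3); open=[(4,3) g=2 f=8, (4,4) g=1 f=8, (5,2) g=2 f=6, (5,5) g=1 f=8, (6,3) g=2 f=6, (6,4) g=1 f=6]; closed=[(5,3), (5,4)]

step 1: expand (5,3) (f=6, h=5) → closed; open now [(4,3) g=2 f=8, (4,4) g=1 f=8, (5,2) g=2 f=6, (5,5) g=1 f=8, (6,3) g=2 f=6, (6,4) g=1 f=6]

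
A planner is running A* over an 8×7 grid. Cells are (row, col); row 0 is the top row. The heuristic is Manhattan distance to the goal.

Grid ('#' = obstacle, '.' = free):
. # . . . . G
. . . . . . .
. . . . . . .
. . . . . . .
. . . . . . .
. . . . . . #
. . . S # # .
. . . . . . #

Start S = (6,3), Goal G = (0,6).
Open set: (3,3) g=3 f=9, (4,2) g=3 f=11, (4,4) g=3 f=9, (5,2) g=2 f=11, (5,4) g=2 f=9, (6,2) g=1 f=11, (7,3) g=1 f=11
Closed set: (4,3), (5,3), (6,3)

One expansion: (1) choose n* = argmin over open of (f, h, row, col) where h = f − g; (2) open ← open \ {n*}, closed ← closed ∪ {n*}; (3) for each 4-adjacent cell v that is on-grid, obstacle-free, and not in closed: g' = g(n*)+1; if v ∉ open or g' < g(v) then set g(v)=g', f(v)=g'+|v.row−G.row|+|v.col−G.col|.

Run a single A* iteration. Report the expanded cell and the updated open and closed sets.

expanded=(3,3); open=[(2,3) g=4 f=9, (3,2) g=4 f=11, (3,4) g=4 f=9, (4,2) g=3 f=11, (4,4) g=3 f=9, (5,2) g=2 f=11, (5,4) g=2 f=9, (6,2) g=1 f=11, (7,3) g=1 f=11]; closed=[(3,3), (4,3), (5,3), (6,3)]

step 1: expand (3,3) (f=9, h=6) → closed; open now [(2,3) g=4 f=9, (3,2) g=4 f=11, (3,4) g=4 f=9, (4,2) g=3 f=11, (4,4) g=3 f=9, (5,2) g=2 f=11, (5,4) g=2 f=9, (6,2) g=1 f=11, (7,3) g=1 f=11]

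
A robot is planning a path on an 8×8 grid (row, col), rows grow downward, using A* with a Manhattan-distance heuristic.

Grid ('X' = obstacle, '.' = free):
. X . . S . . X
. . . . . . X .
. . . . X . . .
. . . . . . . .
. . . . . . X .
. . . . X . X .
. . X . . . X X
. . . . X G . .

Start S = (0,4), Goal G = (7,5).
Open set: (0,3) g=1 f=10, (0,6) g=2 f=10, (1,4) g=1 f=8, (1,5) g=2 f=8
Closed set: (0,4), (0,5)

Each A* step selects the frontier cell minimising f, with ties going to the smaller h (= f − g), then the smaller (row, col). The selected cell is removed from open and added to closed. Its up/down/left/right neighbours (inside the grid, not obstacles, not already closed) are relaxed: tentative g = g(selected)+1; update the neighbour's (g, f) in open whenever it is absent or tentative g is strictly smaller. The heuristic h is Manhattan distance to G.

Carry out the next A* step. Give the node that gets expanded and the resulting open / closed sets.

step 1: expand (1,5) (f=8, h=6) → closed; open now [(0,3) g=1 f=10, (0,6) g=2 f=10, (1,4) g=1 f=8, (2,5) g=3 f=8]

expanded=(1,5); open=[(0,3) g=1 f=10, (0,6) g=2 f=10, (1,4) g=1 f=8, (2,5) g=3 f=8]; closed=[(0,4), (0,5), (1,5)]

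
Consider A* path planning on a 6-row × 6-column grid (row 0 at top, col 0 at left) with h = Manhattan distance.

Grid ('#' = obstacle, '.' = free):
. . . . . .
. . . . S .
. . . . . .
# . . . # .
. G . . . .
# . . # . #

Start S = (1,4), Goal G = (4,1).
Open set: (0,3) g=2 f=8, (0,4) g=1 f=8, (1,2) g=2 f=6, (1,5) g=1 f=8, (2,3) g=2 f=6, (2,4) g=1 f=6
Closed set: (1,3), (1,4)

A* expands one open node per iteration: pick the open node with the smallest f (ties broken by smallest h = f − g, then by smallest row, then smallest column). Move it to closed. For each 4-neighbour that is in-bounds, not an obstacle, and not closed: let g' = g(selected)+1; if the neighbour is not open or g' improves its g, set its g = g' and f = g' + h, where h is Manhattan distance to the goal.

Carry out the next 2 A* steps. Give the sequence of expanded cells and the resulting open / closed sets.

order=[(1,2) → (1,1)]; open=[(0,1) g=4 f=8, (0,2) g=3 f=8, (0,3) g=2 f=8, (0,4) g=1 f=8, (1,0) g=4 f=8, (1,5) g=1 f=8, (2,1) g=4 f=6, (2,2) g=3 f=6, (2,3) g=2 f=6, (2,4) g=1 f=6]; closed=[(1,1), (1,2), (1,3), (1,4)]

step 1: expand (1,2) (f=6, h=4) → closed; open now [(0,2) g=3 f=8, (0,3) g=2 f=8, (0,4) g=1 f=8, (1,1) g=3 f=6, (1,5) g=1 f=8, (2,2) g=3 f=6, (2,3) g=2 f=6, (2,4) g=1 f=6]
step 2: expand (1,1) (f=6, h=3) → closed; open now [(0,1) g=4 f=8, (0,2) g=3 f=8, (0,3) g=2 f=8, (0,4) g=1 f=8, (1,0) g=4 f=8, (1,5) g=1 f=8, (2,1) g=4 f=6, (2,2) g=3 f=6, (2,3) g=2 f=6, (2,4) g=1 f=6]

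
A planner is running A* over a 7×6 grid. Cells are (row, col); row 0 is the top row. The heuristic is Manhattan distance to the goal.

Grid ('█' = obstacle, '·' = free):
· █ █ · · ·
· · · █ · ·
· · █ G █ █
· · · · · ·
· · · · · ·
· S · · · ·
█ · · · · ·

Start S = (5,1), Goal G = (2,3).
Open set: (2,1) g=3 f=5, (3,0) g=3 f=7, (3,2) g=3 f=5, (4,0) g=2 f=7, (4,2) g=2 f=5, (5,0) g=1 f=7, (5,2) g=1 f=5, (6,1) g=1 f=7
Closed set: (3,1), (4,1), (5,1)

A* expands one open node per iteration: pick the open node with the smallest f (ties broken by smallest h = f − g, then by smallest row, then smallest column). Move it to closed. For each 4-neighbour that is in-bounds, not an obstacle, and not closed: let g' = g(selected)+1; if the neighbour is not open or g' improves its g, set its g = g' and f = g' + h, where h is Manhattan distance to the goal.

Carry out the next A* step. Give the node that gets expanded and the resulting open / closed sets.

step 1: expand (2,1) (f=5, h=2) → closed; open now [(1,1) g=4 f=7, (2,0) g=4 f=7, (3,0) g=3 f=7, (3,2) g=3 f=5, (4,0) g=2 f=7, (4,2) g=2 f=5, (5,0) g=1 f=7, (5,2) g=1 f=5, (6,1) g=1 f=7]

expanded=(2,1); open=[(1,1) g=4 f=7, (2,0) g=4 f=7, (3,0) g=3 f=7, (3,2) g=3 f=5, (4,0) g=2 f=7, (4,2) g=2 f=5, (5,0) g=1 f=7, (5,2) g=1 f=5, (6,1) g=1 f=7]; closed=[(2,1), (3,1), (4,1), (5,1)]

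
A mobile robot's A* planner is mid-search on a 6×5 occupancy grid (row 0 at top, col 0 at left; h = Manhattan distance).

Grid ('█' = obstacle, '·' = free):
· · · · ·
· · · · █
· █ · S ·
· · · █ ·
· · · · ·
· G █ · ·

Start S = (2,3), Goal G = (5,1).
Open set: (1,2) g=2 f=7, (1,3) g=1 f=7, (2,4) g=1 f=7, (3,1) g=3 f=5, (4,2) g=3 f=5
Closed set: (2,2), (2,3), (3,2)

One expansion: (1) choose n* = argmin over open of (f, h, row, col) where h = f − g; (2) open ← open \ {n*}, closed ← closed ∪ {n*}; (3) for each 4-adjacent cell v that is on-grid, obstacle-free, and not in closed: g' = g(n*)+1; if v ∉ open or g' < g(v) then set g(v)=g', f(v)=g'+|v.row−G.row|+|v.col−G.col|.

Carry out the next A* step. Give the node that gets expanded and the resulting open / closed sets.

step 1: expand (3,1) (f=5, h=2) → closed; open now [(1,2) g=2 f=7, (1,3) g=1 f=7, (2,4) g=1 f=7, (3,0) g=4 f=7, (4,1) g=4 f=5, (4,2) g=3 f=5]

expanded=(3,1); open=[(1,2) g=2 f=7, (1,3) g=1 f=7, (2,4) g=1 f=7, (3,0) g=4 f=7, (4,1) g=4 f=5, (4,2) g=3 f=5]; closed=[(2,2), (2,3), (3,1), (3,2)]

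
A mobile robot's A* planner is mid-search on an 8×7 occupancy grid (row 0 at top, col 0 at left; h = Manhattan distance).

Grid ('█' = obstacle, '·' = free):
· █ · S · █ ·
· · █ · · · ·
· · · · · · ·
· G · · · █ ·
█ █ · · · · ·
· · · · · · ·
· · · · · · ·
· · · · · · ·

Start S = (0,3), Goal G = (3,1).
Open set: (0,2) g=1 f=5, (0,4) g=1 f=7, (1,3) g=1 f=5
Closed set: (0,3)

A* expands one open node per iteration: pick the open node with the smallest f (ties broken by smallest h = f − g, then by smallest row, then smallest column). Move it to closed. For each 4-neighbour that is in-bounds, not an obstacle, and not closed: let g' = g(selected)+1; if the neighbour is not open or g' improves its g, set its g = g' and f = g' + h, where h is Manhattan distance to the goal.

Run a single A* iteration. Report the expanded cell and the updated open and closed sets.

expanded=(0,2); open=[(0,4) g=1 f=7, (1,3) g=1 f=5]; closed=[(0,2), (0,3)]

step 1: expand (0,2) (f=5, h=4) → closed; open now [(0,4) g=1 f=7, (1,3) g=1 f=5]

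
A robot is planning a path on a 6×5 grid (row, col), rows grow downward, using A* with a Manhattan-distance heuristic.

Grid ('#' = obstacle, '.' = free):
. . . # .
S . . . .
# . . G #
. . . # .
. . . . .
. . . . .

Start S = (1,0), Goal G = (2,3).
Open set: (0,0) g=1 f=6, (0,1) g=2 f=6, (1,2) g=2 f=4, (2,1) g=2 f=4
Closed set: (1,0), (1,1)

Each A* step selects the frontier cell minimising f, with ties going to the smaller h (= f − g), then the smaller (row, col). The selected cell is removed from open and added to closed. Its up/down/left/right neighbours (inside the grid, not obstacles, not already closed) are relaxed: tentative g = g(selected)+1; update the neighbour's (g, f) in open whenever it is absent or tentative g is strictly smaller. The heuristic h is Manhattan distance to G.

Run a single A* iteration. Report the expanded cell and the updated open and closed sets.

expanded=(1,2); open=[(0,0) g=1 f=6, (0,1) g=2 f=6, (0,2) g=3 f=6, (1,3) g=3 f=4, (2,1) g=2 f=4, (2,2) g=3 f=4]; closed=[(1,0), (1,1), (1,2)]

step 1: expand (1,2) (f=4, h=2) → closed; open now [(0,0) g=1 f=6, (0,1) g=2 f=6, (0,2) g=3 f=6, (1,3) g=3 f=4, (2,1) g=2 f=4, (2,2) g=3 f=4]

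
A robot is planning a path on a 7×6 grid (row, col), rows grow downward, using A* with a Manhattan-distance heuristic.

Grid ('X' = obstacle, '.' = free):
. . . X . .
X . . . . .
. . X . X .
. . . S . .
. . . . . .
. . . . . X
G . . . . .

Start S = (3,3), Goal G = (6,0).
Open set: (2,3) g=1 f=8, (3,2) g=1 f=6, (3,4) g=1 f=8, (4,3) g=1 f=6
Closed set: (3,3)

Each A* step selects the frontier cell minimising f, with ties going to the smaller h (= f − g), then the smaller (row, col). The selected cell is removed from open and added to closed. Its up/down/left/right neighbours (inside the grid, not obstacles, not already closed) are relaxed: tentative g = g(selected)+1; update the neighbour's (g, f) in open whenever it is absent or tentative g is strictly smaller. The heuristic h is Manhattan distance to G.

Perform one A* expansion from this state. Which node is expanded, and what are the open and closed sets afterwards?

step 1: expand (3,2) (f=6, h=5) → closed; open now [(2,3) g=1 f=8, (3,1) g=2 f=6, (3,4) g=1 f=8, (4,2) g=2 f=6, (4,3) g=1 f=6]

expanded=(3,2); open=[(2,3) g=1 f=8, (3,1) g=2 f=6, (3,4) g=1 f=8, (4,2) g=2 f=6, (4,3) g=1 f=6]; closed=[(3,2), (3,3)]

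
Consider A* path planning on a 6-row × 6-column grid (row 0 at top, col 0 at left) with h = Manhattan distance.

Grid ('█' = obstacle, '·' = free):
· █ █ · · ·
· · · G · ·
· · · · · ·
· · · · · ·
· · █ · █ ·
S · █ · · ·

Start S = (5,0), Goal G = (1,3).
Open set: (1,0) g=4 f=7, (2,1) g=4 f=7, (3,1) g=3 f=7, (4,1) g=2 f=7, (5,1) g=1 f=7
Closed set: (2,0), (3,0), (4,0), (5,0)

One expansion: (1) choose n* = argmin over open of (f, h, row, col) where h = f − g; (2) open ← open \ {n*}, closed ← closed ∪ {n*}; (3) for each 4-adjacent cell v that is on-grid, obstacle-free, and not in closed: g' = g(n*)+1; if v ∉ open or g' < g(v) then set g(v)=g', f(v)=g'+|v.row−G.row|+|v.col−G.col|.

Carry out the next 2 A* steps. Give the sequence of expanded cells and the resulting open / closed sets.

order=[(1,0) → (1,1)]; open=[(0,0) g=5 f=9, (1,2) g=6 f=7, (2,1) g=4 f=7, (3,1) g=3 f=7, (4,1) g=2 f=7, (5,1) g=1 f=7]; closed=[(1,0), (1,1), (2,0), (3,0), (4,0), (5,0)]

step 1: expand (1,0) (f=7, h=3) → closed; open now [(0,0) g=5 f=9, (1,1) g=5 f=7, (2,1) g=4 f=7, (3,1) g=3 f=7, (4,1) g=2 f=7, (5,1) g=1 f=7]
step 2: expand (1,1) (f=7, h=2) → closed; open now [(0,0) g=5 f=9, (1,2) g=6 f=7, (2,1) g=4 f=7, (3,1) g=3 f=7, (4,1) g=2 f=7, (5,1) g=1 f=7]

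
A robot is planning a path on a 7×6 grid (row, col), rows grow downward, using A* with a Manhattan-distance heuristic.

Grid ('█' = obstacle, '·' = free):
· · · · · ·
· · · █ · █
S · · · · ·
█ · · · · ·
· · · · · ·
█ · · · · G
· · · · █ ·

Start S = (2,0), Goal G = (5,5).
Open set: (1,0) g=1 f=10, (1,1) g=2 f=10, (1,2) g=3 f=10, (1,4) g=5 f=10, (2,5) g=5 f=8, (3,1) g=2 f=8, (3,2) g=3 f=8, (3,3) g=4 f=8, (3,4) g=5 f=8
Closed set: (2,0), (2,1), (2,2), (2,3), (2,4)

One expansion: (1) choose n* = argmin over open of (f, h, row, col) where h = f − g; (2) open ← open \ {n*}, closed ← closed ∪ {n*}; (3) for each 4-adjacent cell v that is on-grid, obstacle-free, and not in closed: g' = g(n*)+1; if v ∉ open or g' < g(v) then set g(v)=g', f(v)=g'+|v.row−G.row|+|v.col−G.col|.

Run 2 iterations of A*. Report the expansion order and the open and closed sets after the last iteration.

step 1: expand (2,5) (f=8, h=3) → closed; open now [(1,0) g=1 f=10, (1,1) g=2 f=10, (1,2) g=3 f=10, (1,4) g=5 f=10, (3,1) g=2 f=8, (3,2) g=3 f=8, (3,3) g=4 f=8, (3,4) g=5 f=8, (3,5) g=6 f=8]
step 2: expand (3,5) (f=8, h=2) → closed; open now [(1,0) g=1 f=10, (1,1) g=2 f=10, (1,2) g=3 f=10, (1,4) g=5 f=10, (3,1) g=2 f=8, (3,2) g=3 f=8, (3,3) g=4 f=8, (3,4) g=5 f=8, (4,5) g=7 f=8]

order=[(2,5) → (3,5)]; open=[(1,0) g=1 f=10, (1,1) g=2 f=10, (1,2) g=3 f=10, (1,4) g=5 f=10, (3,1) g=2 f=8, (3,2) g=3 f=8, (3,3) g=4 f=8, (3,4) g=5 f=8, (4,5) g=7 f=8]; closed=[(2,0), (2,1), (2,2), (2,3), (2,4), (2,5), (3,5)]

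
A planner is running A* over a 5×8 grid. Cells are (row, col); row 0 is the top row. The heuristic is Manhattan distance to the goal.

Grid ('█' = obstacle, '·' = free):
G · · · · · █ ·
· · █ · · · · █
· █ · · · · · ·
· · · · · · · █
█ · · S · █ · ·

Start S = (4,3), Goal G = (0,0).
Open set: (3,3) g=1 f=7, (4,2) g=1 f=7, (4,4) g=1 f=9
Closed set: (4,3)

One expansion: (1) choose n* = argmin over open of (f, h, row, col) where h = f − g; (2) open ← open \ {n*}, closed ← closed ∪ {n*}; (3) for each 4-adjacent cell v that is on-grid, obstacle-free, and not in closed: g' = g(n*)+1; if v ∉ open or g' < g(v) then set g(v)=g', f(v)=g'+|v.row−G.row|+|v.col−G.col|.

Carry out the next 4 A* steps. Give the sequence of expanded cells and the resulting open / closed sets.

order=[(3,3) → (2,3) → (1,3) → (0,3)]; open=[(0,2) g=5 f=7, (0,4) g=5 f=9, (1,4) g=4 f=9, (2,2) g=3 f=7, (2,4) g=3 f=9, (3,2) g=2 f=7, (3,4) g=2 f=9, (4,2) g=1 f=7, (4,4) g=1 f=9]; closed=[(0,3), (1,3), (2,3), (3,3), (4,3)]

step 1: expand (3,3) (f=7, h=6) → closed; open now [(2,3) g=2 f=7, (3,2) g=2 f=7, (3,4) g=2 f=9, (4,2) g=1 f=7, (4,4) g=1 f=9]
step 2: expand (2,3) (f=7, h=5) → closed; open now [(1,3) g=3 f=7, (2,2) g=3 f=7, (2,4) g=3 f=9, (3,2) g=2 f=7, (3,4) g=2 f=9, (4,2) g=1 f=7, (4,4) g=1 f=9]
step 3: expand (1,3) (f=7, h=4) → closed; open now [(0,3) g=4 f=7, (1,4) g=4 f=9, (2,2) g=3 f=7, (2,4) g=3 f=9, (3,2) g=2 f=7, (3,4) g=2 f=9, (4,2) g=1 f=7, (4,4) g=1 f=9]
step 4: expand (0,3) (f=7, h=3) → closed; open now [(0,2) g=5 f=7, (0,4) g=5 f=9, (1,4) g=4 f=9, (2,2) g=3 f=7, (2,4) g=3 f=9, (3,2) g=2 f=7, (3,4) g=2 f=9, (4,2) g=1 f=7, (4,4) g=1 f=9]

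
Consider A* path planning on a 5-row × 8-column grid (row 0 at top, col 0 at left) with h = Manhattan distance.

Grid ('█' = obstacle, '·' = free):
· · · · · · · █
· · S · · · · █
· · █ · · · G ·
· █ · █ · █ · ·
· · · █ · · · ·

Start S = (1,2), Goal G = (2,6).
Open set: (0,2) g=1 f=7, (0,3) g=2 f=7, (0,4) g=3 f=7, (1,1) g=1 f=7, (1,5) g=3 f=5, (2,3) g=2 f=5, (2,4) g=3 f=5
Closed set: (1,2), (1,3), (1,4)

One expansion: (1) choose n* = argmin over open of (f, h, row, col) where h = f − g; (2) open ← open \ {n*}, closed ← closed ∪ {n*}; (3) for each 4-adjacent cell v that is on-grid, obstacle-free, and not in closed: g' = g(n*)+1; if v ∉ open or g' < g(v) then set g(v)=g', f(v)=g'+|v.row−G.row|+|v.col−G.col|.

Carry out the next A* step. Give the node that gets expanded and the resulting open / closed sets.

expanded=(1,5); open=[(0,2) g=1 f=7, (0,3) g=2 f=7, (0,4) g=3 f=7, (0,5) g=4 f=7, (1,1) g=1 f=7, (1,6) g=4 f=5, (2,3) g=2 f=5, (2,4) g=3 f=5, (2,5) g=4 f=5]; closed=[(1,2), (1,3), (1,4), (1,5)]

step 1: expand (1,5) (f=5, h=2) → closed; open now [(0,2) g=1 f=7, (0,3) g=2 f=7, (0,4) g=3 f=7, (0,5) g=4 f=7, (1,1) g=1 f=7, (1,6) g=4 f=5, (2,3) g=2 f=5, (2,4) g=3 f=5, (2,5) g=4 f=5]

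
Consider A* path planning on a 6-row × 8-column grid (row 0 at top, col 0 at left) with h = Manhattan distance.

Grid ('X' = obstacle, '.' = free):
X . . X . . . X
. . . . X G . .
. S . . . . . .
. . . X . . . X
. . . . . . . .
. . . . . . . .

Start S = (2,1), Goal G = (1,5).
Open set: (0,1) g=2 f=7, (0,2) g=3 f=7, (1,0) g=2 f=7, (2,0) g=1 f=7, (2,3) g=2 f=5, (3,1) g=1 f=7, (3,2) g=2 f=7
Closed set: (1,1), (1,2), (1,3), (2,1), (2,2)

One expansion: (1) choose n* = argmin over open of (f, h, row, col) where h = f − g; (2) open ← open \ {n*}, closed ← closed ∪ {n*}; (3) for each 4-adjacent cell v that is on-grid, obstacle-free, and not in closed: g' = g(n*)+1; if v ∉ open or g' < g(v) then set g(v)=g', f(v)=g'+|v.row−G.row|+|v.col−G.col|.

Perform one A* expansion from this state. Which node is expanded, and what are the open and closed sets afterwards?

expanded=(2,3); open=[(0,1) g=2 f=7, (0,2) g=3 f=7, (1,0) g=2 f=7, (2,0) g=1 f=7, (2,4) g=3 f=5, (3,1) g=1 f=7, (3,2) g=2 f=7]; closed=[(1,1), (1,2), (1,3), (2,1), (2,2), (2,3)]

step 1: expand (2,3) (f=5, h=3) → closed; open now [(0,1) g=2 f=7, (0,2) g=3 f=7, (1,0) g=2 f=7, (2,0) g=1 f=7, (2,4) g=3 f=5, (3,1) g=1 f=7, (3,2) g=2 f=7]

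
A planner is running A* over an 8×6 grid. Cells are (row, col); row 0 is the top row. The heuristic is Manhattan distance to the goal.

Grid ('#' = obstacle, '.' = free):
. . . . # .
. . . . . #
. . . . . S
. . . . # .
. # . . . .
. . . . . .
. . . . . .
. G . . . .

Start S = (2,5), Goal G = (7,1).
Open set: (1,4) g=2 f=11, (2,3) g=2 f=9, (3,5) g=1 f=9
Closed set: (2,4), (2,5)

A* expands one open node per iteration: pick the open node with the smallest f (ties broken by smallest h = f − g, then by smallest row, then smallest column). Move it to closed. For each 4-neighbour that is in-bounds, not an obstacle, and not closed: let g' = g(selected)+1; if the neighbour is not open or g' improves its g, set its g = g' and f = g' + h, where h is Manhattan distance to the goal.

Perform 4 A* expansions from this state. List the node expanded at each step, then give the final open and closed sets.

order=[(2,3) → (2,2) → (2,1) → (3,1)]; open=[(1,1) g=5 f=11, (1,2) g=4 f=11, (1,3) g=3 f=11, (1,4) g=2 f=11, (2,0) g=5 f=11, (3,0) g=6 f=11, (3,2) g=4 f=9, (3,3) g=3 f=9, (3,5) g=1 f=9]; closed=[(2,1), (2,2), (2,3), (2,4), (2,5), (3,1)]

step 1: expand (2,3) (f=9, h=7) → closed; open now [(1,3) g=3 f=11, (1,4) g=2 f=11, (2,2) g=3 f=9, (3,3) g=3 f=9, (3,5) g=1 f=9]
step 2: expand (2,2) (f=9, h=6) → closed; open now [(1,2) g=4 f=11, (1,3) g=3 f=11, (1,4) g=2 f=11, (2,1) g=4 f=9, (3,2) g=4 f=9, (3,3) g=3 f=9, (3,5) g=1 f=9]
step 3: expand (2,1) (f=9, h=5) → closed; open now [(1,1) g=5 f=11, (1,2) g=4 f=11, (1,3) g=3 f=11, (1,4) g=2 f=11, (2,0) g=5 f=11, (3,1) g=5 f=9, (3,2) g=4 f=9, (3,3) g=3 f=9, (3,5) g=1 f=9]
step 4: expand (3,1) (f=9, h=4) → closed; open now [(1,1) g=5 f=11, (1,2) g=4 f=11, (1,3) g=3 f=11, (1,4) g=2 f=11, (2,0) g=5 f=11, (3,0) g=6 f=11, (3,2) g=4 f=9, (3,3) g=3 f=9, (3,5) g=1 f=9]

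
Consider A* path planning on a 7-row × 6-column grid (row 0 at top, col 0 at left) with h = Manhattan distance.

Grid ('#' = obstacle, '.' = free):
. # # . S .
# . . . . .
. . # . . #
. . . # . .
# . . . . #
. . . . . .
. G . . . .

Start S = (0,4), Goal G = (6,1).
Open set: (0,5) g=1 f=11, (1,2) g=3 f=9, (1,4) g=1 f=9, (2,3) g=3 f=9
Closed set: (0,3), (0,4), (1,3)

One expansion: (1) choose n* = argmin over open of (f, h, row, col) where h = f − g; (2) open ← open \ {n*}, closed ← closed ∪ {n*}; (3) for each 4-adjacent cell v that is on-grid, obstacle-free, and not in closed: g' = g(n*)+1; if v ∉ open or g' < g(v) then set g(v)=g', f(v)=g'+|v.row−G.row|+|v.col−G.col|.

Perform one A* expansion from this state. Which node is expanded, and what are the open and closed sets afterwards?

expanded=(1,2); open=[(0,5) g=1 f=11, (1,1) g=4 f=9, (1,4) g=1 f=9, (2,3) g=3 f=9]; closed=[(0,3), (0,4), (1,2), (1,3)]

step 1: expand (1,2) (f=9, h=6) → closed; open now [(0,5) g=1 f=11, (1,1) g=4 f=9, (1,4) g=1 f=9, (2,3) g=3 f=9]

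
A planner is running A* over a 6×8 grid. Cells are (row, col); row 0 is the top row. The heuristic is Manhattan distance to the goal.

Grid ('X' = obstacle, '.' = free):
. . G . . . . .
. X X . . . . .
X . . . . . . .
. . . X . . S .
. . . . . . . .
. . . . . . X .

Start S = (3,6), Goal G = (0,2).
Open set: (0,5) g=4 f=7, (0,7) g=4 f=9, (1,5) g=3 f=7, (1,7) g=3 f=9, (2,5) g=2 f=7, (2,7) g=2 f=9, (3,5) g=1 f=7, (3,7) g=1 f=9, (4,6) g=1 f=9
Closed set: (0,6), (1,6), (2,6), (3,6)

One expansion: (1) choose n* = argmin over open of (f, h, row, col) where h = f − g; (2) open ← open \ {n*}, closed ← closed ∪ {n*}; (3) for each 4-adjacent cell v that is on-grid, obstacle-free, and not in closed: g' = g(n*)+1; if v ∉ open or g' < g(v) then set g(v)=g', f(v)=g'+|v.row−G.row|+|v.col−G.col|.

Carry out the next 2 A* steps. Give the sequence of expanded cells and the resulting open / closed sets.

step 1: expand (0,5) (f=7, h=3) → closed; open now [(0,4) g=5 f=7, (0,7) g=4 f=9, (1,5) g=3 f=7, (1,7) g=3 f=9, (2,5) g=2 f=7, (2,7) g=2 f=9, (3,5) g=1 f=7, (3,7) g=1 f=9, (4,6) g=1 f=9]
step 2: expand (0,4) (f=7, h=2) → closed; open now [(0,3) g=6 f=7, (0,7) g=4 f=9, (1,4) g=6 f=9, (1,5) g=3 f=7, (1,7) g=3 f=9, (2,5) g=2 f=7, (2,7) g=2 f=9, (3,5) g=1 f=7, (3,7) g=1 f=9, (4,6) g=1 f=9]

order=[(0,5) → (0,4)]; open=[(0,3) g=6 f=7, (0,7) g=4 f=9, (1,4) g=6 f=9, (1,5) g=3 f=7, (1,7) g=3 f=9, (2,5) g=2 f=7, (2,7) g=2 f=9, (3,5) g=1 f=7, (3,7) g=1 f=9, (4,6) g=1 f=9]; closed=[(0,4), (0,5), (0,6), (1,6), (2,6), (3,6)]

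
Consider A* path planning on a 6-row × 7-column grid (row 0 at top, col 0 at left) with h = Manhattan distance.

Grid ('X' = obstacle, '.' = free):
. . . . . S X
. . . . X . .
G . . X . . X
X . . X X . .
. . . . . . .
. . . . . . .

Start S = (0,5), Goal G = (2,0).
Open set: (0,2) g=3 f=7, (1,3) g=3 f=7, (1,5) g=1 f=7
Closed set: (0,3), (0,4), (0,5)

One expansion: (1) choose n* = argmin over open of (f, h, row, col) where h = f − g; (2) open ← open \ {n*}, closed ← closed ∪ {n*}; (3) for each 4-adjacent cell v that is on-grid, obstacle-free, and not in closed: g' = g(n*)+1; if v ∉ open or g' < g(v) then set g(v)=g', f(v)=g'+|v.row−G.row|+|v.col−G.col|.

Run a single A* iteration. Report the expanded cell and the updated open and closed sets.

step 1: expand (0,2) (f=7, h=4) → closed; open now [(0,1) g=4 f=7, (1,2) g=4 f=7, (1,3) g=3 f=7, (1,5) g=1 f=7]

expanded=(0,2); open=[(0,1) g=4 f=7, (1,2) g=4 f=7, (1,3) g=3 f=7, (1,5) g=1 f=7]; closed=[(0,2), (0,3), (0,4), (0,5)]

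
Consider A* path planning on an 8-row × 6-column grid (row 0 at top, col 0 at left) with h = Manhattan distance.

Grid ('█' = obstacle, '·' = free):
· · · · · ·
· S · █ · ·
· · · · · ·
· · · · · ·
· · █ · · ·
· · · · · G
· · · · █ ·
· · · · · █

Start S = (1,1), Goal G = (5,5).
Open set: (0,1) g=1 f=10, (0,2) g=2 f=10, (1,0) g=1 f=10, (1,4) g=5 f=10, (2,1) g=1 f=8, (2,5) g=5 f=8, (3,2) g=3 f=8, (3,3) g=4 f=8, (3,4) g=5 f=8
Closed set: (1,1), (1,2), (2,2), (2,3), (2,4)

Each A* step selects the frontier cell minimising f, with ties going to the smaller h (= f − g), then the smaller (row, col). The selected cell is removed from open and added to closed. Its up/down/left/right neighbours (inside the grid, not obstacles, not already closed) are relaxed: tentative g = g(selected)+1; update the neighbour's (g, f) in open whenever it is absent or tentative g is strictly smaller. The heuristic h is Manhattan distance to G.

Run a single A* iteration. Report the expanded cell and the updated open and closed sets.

step 1: expand (2,5) (f=8, h=3) → closed; open now [(0,1) g=1 f=10, (0,2) g=2 f=10, (1,0) g=1 f=10, (1,4) g=5 f=10, (1,5) g=6 f=10, (2,1) g=1 f=8, (3,2) g=3 f=8, (3,3) g=4 f=8, (3,4) g=5 f=8, (3,5) g=6 f=8]

expanded=(2,5); open=[(0,1) g=1 f=10, (0,2) g=2 f=10, (1,0) g=1 f=10, (1,4) g=5 f=10, (1,5) g=6 f=10, (2,1) g=1 f=8, (3,2) g=3 f=8, (3,3) g=4 f=8, (3,4) g=5 f=8, (3,5) g=6 f=8]; closed=[(1,1), (1,2), (2,2), (2,3), (2,4), (2,5)]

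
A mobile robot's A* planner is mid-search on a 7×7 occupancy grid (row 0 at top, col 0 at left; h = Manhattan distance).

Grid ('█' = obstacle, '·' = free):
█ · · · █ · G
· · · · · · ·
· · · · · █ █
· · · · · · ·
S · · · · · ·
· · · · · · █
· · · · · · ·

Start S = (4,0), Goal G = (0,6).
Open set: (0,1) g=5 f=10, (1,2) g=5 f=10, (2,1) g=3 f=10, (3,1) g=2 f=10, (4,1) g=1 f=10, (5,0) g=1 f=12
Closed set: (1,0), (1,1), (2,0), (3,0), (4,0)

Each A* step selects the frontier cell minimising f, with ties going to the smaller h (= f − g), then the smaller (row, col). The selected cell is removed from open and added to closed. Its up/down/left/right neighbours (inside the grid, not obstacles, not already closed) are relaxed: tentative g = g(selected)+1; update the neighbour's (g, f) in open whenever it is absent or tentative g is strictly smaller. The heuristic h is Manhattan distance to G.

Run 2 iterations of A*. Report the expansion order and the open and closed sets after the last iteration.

step 1: expand (0,1) (f=10, h=5) → closed; open now [(0,2) g=6 f=10, (1,2) g=5 f=10, (2,1) g=3 f=10, (3,1) g=2 f=10, (4,1) g=1 f=10, (5,0) g=1 f=12]
step 2: expand (0,2) (f=10, h=4) → closed; open now [(0,3) g=7 f=10, (1,2) g=5 f=10, (2,1) g=3 f=10, (3,1) g=2 f=10, (4,1) g=1 f=10, (5,0) g=1 f=12]

order=[(0,1) → (0,2)]; open=[(0,3) g=7 f=10, (1,2) g=5 f=10, (2,1) g=3 f=10, (3,1) g=2 f=10, (4,1) g=1 f=10, (5,0) g=1 f=12]; closed=[(0,1), (0,2), (1,0), (1,1), (2,0), (3,0), (4,0)]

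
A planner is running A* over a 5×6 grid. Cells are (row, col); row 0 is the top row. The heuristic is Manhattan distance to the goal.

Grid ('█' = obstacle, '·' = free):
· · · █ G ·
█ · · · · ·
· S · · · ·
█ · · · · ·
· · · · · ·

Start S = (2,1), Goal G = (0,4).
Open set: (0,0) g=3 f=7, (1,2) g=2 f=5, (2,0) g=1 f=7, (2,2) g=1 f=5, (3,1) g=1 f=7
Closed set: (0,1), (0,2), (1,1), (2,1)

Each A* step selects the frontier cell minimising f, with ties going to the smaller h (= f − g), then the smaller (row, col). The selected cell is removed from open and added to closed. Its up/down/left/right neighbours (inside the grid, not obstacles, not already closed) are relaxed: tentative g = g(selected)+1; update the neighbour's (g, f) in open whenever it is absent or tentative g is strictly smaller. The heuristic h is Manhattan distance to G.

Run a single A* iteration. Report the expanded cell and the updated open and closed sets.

step 1: expand (1,2) (f=5, h=3) → closed; open now [(0,0) g=3 f=7, (1,3) g=3 f=5, (2,0) g=1 f=7, (2,2) g=1 f=5, (3,1) g=1 f=7]

expanded=(1,2); open=[(0,0) g=3 f=7, (1,3) g=3 f=5, (2,0) g=1 f=7, (2,2) g=1 f=5, (3,1) g=1 f=7]; closed=[(0,1), (0,2), (1,1), (1,2), (2,1)]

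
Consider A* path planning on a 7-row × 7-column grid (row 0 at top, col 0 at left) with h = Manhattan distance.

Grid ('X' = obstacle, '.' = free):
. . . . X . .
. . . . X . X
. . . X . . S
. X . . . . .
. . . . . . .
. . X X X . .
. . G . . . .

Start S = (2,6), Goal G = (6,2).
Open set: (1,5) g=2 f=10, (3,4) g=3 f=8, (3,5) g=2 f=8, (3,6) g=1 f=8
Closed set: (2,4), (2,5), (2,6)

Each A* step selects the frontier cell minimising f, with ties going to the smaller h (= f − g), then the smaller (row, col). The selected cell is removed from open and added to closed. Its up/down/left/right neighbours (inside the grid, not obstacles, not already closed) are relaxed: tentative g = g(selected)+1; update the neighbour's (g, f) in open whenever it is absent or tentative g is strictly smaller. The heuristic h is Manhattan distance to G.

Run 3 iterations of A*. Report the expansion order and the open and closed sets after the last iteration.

order=[(3,4) → (3,3) → (3,2)]; open=[(1,5) g=2 f=10, (2,2) g=6 f=10, (3,5) g=2 f=8, (3,6) g=1 f=8, (4,2) g=6 f=8, (4,3) g=5 f=8, (4,4) g=4 f=8]; closed=[(2,4), (2,5), (2,6), (3,2), (3,3), (3,4)]

step 1: expand (3,4) (f=8, h=5) → closed; open now [(1,5) g=2 f=10, (3,3) g=4 f=8, (3,5) g=2 f=8, (3,6) g=1 f=8, (4,4) g=4 f=8]
step 2: expand (3,3) (f=8, h=4) → closed; open now [(1,5) g=2 f=10, (3,2) g=5 f=8, (3,5) g=2 f=8, (3,6) g=1 f=8, (4,3) g=5 f=8, (4,4) g=4 f=8]
step 3: expand (3,2) (f=8, h=3) → closed; open now [(1,5) g=2 f=10, (2,2) g=6 f=10, (3,5) g=2 f=8, (3,6) g=1 f=8, (4,2) g=6 f=8, (4,3) g=5 f=8, (4,4) g=4 f=8]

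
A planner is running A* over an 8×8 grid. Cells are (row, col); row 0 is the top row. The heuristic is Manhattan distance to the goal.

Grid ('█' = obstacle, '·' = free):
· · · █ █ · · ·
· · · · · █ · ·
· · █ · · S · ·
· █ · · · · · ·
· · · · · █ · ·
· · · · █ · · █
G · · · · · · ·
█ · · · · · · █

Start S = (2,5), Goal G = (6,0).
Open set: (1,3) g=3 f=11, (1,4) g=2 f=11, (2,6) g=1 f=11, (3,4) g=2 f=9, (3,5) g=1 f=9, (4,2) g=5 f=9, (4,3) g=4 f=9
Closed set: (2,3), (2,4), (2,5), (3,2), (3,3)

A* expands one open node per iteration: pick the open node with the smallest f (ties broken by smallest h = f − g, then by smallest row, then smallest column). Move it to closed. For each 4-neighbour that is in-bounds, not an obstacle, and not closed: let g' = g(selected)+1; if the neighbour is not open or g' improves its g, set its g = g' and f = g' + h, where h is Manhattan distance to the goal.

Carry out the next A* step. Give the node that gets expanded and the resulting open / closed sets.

expanded=(4,2); open=[(1,3) g=3 f=11, (1,4) g=2 f=11, (2,6) g=1 f=11, (3,4) g=2 f=9, (3,5) g=1 f=9, (4,1) g=6 f=9, (4,3) g=4 f=9, (5,2) g=6 f=9]; closed=[(2,3), (2,4), (2,5), (3,2), (3,3), (4,2)]

step 1: expand (4,2) (f=9, h=4) → closed; open now [(1,3) g=3 f=11, (1,4) g=2 f=11, (2,6) g=1 f=11, (3,4) g=2 f=9, (3,5) g=1 f=9, (4,1) g=6 f=9, (4,3) g=4 f=9, (5,2) g=6 f=9]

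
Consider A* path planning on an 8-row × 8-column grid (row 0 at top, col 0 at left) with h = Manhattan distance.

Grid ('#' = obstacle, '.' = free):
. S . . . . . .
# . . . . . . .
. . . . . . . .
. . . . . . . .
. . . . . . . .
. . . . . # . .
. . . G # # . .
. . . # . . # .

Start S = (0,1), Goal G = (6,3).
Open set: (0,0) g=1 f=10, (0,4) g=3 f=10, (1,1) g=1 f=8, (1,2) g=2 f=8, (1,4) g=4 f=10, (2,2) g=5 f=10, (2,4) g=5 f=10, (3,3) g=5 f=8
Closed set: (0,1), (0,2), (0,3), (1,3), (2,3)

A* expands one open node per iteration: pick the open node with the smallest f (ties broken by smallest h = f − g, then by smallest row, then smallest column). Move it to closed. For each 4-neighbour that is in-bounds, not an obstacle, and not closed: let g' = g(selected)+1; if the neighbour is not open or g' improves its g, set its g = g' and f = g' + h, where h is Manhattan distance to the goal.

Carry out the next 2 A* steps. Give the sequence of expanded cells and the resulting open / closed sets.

step 1: expand (3,3) (f=8, h=3) → closed; open now [(0,0) g=1 f=10, (0,4) g=3 f=10, (1,1) g=1 f=8, (1,2) g=2 f=8, (1,4) g=4 f=10, (2,2) g=5 f=10, (2,4) g=5 f=10, (3,2) g=6 f=10, (3,4) g=6 f=10, (4,3) g=6 f=8]
step 2: expand (4,3) (f=8, h=2) → closed; open now [(0,0) g=1 f=10, (0,4) g=3 f=10, (1,1) g=1 f=8, (1,2) g=2 f=8, (1,4) g=4 f=10, (2,2) g=5 f=10, (2,4) g=5 f=10, (3,2) g=6 f=10, (3,4) g=6 f=10, (4,2) g=7 f=10, (4,4) g=7 f=10, (5,3) g=7 f=8]

order=[(3,3) → (4,3)]; open=[(0,0) g=1 f=10, (0,4) g=3 f=10, (1,1) g=1 f=8, (1,2) g=2 f=8, (1,4) g=4 f=10, (2,2) g=5 f=10, (2,4) g=5 f=10, (3,2) g=6 f=10, (3,4) g=6 f=10, (4,2) g=7 f=10, (4,4) g=7 f=10, (5,3) g=7 f=8]; closed=[(0,1), (0,2), (0,3), (1,3), (2,3), (3,3), (4,3)]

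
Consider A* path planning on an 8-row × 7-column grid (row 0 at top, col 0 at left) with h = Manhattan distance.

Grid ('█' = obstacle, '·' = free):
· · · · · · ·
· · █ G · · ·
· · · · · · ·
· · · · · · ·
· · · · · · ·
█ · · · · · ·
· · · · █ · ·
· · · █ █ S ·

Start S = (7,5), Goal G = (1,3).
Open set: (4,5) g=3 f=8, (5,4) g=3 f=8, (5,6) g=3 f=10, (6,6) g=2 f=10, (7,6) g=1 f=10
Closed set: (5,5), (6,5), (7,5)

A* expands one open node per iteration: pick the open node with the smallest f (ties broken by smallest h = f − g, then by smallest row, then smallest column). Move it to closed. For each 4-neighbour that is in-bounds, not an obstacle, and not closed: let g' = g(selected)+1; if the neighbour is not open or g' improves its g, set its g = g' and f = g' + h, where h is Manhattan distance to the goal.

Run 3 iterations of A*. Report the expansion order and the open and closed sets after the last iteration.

step 1: expand (4,5) (f=8, h=5) → closed; open now [(3,5) g=4 f=8, (4,4) g=4 f=8, (4,6) g=4 f=10, (5,4) g=3 f=8, (5,6) g=3 f=10, (6,6) g=2 f=10, (7,6) g=1 f=10]
step 2: expand (3,5) (f=8, h=4) → closed; open now [(2,5) g=5 f=8, (3,4) g=5 f=8, (3,6) g=5 f=10, (4,4) g=4 f=8, (4,6) g=4 f=10, (5,4) g=3 f=8, (5,6) g=3 f=10, (6,6) g=2 f=10, (7,6) g=1 f=10]
step 3: expand (2,5) (f=8, h=3) → closed; open now [(1,5) g=6 f=8, (2,4) g=6 f=8, (2,6) g=6 f=10, (3,4) g=5 f=8, (3,6) g=5 f=10, (4,4) g=4 f=8, (4,6) g=4 f=10, (5,4) g=3 f=8, (5,6) g=3 f=10, (6,6) g=2 f=10, (7,6) g=1 f=10]

order=[(4,5) → (3,5) → (2,5)]; open=[(1,5) g=6 f=8, (2,4) g=6 f=8, (2,6) g=6 f=10, (3,4) g=5 f=8, (3,6) g=5 f=10, (4,4) g=4 f=8, (4,6) g=4 f=10, (5,4) g=3 f=8, (5,6) g=3 f=10, (6,6) g=2 f=10, (7,6) g=1 f=10]; closed=[(2,5), (3,5), (4,5), (5,5), (6,5), (7,5)]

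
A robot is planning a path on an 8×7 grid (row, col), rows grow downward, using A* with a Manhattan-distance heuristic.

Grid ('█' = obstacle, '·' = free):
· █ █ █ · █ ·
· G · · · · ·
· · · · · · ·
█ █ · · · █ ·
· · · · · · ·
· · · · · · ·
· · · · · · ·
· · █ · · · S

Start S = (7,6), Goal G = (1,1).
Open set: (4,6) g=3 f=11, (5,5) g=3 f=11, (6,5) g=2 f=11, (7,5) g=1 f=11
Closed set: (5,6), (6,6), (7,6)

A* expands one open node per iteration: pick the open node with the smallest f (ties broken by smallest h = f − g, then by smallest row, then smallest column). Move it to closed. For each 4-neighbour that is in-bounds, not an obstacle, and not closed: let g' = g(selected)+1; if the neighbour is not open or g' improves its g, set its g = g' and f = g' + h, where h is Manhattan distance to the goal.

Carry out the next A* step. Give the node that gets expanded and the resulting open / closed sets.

step 1: expand (4,6) (f=11, h=8) → closed; open now [(3,6) g=4 f=11, (4,5) g=4 f=11, (5,5) g=3 f=11, (6,5) g=2 f=11, (7,5) g=1 f=11]

expanded=(4,6); open=[(3,6) g=4 f=11, (4,5) g=4 f=11, (5,5) g=3 f=11, (6,5) g=2 f=11, (7,5) g=1 f=11]; closed=[(4,6), (5,6), (6,6), (7,6)]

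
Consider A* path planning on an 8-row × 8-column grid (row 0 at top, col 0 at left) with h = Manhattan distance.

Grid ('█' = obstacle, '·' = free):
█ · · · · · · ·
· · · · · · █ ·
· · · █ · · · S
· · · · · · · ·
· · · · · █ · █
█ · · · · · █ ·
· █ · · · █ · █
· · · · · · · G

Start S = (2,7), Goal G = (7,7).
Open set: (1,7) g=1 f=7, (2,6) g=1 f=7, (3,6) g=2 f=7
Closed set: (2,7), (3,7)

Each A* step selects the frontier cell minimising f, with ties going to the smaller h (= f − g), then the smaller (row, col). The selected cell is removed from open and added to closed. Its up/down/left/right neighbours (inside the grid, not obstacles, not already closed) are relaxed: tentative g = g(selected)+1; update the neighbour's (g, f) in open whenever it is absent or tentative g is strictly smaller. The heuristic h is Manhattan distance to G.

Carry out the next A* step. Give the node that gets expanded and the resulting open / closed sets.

expanded=(3,6); open=[(1,7) g=1 f=7, (2,6) g=1 f=7, (3,5) g=3 f=9, (4,6) g=3 f=7]; closed=[(2,7), (3,6), (3,7)]

step 1: expand (3,6) (f=7, h=5) → closed; open now [(1,7) g=1 f=7, (2,6) g=1 f=7, (3,5) g=3 f=9, (4,6) g=3 f=7]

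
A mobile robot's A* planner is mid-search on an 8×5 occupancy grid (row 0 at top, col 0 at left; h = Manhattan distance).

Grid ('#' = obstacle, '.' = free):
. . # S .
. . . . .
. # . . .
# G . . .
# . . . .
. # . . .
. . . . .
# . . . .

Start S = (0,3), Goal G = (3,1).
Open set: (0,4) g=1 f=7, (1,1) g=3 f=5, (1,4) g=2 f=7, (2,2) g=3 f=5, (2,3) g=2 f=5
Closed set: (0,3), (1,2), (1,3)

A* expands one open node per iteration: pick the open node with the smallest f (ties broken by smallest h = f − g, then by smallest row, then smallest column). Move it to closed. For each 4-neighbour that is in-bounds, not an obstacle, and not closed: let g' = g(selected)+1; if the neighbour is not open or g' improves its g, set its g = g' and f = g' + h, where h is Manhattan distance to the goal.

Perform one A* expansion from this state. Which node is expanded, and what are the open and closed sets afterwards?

step 1: expand (1,1) (f=5, h=2) → closed; open now [(0,1) g=4 f=7, (0,4) g=1 f=7, (1,0) g=4 f=7, (1,4) g=2 f=7, (2,2) g=3 f=5, (2,3) g=2 f=5]

expanded=(1,1); open=[(0,1) g=4 f=7, (0,4) g=1 f=7, (1,0) g=4 f=7, (1,4) g=2 f=7, (2,2) g=3 f=5, (2,3) g=2 f=5]; closed=[(0,3), (1,1), (1,2), (1,3)]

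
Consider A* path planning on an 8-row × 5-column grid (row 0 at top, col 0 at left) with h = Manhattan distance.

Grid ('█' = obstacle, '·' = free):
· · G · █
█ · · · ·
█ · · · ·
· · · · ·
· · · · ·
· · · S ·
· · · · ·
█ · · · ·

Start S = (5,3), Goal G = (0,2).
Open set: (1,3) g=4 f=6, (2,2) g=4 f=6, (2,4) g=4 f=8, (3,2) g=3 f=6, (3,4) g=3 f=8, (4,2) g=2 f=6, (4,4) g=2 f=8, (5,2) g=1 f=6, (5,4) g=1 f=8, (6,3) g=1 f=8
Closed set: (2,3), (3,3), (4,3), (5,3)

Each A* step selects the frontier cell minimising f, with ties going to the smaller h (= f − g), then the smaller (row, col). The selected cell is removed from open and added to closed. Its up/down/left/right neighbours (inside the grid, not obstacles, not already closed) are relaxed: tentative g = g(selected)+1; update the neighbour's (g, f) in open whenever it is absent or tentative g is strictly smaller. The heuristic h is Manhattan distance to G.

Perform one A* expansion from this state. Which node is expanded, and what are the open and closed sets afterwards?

step 1: expand (1,3) (f=6, h=2) → closed; open now [(0,3) g=5 f=6, (1,2) g=5 f=6, (1,4) g=5 f=8, (2,2) g=4 f=6, (2,4) g=4 f=8, (3,2) g=3 f=6, (3,4) g=3 f=8, (4,2) g=2 f=6, (4,4) g=2 f=8, (5,2) g=1 f=6, (5,4) g=1 f=8, (6,3) g=1 f=8]

expanded=(1,3); open=[(0,3) g=5 f=6, (1,2) g=5 f=6, (1,4) g=5 f=8, (2,2) g=4 f=6, (2,4) g=4 f=8, (3,2) g=3 f=6, (3,4) g=3 f=8, (4,2) g=2 f=6, (4,4) g=2 f=8, (5,2) g=1 f=6, (5,4) g=1 f=8, (6,3) g=1 f=8]; closed=[(1,3), (2,3), (3,3), (4,3), (5,3)]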